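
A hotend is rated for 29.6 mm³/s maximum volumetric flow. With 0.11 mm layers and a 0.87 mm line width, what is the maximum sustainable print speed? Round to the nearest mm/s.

Bead cross-section = 0.11 × 0.87 = 0.0957 mm².
Max speed = 29.6 / 0.0957 = 309.30 ≈ 309 mm/s.

309 mm/s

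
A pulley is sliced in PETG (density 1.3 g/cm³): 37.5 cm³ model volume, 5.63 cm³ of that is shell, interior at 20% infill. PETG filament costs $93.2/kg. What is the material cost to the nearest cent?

Infill region = 37.5 − 5.63 = 31.87 cm³.
Infill volume: 0.20 × 31.87 → 6.374 cm³.
Total printed volume = 5.63 + 6.374, so 12.004 cm³.
Mass = 12.004 × 1.3 = 15.6052 g.
At $93.2/kg: 15.6052/1000 × 93.2 = $1.45.

$1.45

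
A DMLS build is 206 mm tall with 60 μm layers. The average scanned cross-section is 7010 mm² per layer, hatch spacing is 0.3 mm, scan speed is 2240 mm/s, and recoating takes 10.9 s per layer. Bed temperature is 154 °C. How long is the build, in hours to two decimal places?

Layer count = ceil(206 / 0.06) = 3434.
Hatch length per layer = 7010 / 0.3 = 23366.7 mm.
Per-layer scan time: 23366.7 / 2240 → 10.4316 s.
Per-layer time = 10.4316 + 10.9 = 21.3316 s.
Total: 3434 × 21.3316 s = 73252.7144 s → 20.35 hours.

20.35 hours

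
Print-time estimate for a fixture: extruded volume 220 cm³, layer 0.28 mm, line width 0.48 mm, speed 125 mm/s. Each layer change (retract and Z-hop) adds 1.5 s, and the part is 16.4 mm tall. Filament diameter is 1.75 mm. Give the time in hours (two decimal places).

Line area = 0.28 × 0.48, so 0.1344 mm².
Toolpath length = 220 cm³ / 0.1344 mm² = 220000 / 0.1344 = 1636904.8 mm.
Print-move time: 1636904.8 / 125 → 13095.2 s.
Layers = ⌈16.4/0.28⌉ = 59.
Z-hop total = 59 × 1.5 = 88.5 s.
Altogether 13095.2 + 88.5 = 13183.7 s, i.e. 3.66 hours.

3.66 hours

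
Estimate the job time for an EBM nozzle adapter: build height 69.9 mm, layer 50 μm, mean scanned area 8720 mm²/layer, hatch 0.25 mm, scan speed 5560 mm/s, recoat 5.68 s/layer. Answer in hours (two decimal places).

Layer count = ceil(69.9 / 0.05) = 1398.
Scan path per layer = 8720 / 0.25 = 34880 mm.
Beam time per layer = 34880 / 5560, so 6.2734 s.
Layer cycle = 6.2734 + 5.68, so 11.9534 s.
1398 layers × 11.9534 s/layer = 16710.8532 s, i.e. 4.64 hours.

4.64 hours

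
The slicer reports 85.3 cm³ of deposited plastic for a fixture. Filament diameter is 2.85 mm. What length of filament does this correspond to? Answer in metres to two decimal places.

13.37 m

Cross-section of 2.85 mm filament: π·(2.85/2)² = 6.3794 mm².
L = 85300 mm³ / 6.3794 mm² = 13371.16 mm, i.e. 13.37 m.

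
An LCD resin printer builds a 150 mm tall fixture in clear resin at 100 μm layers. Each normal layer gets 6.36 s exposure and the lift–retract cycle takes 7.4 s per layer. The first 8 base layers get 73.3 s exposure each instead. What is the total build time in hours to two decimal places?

5.88 hours

Layer count = ceil(150 / 0.1) = 1500.
Bottom layers: 8 × (73.3 + 7.4) → 645.6 s.
Regular layers = 1492 × (6.36 + 7.4), so 20529.92 s.
Total = 645.6 + 20529.92 = 21175.52 s = 5.88 hours.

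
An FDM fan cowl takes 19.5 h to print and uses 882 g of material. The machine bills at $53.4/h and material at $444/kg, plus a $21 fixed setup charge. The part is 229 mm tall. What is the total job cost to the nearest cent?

Machine cost: 53.4 × 19.5 → $1041.30.
Material charge = 444 × 882/1000, so $391.608.
Total = 1041.30 + 391.608 + 21 = 1453.908 ≈ $1453.91.

$1453.91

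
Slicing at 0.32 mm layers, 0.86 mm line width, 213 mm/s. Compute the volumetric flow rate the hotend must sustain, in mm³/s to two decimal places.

58.62

Bead cross-section = 0.32 × 0.86, so 0.2752 mm².
Volumetric flow = 213 × 0.2752 = 58.62 mm³/s.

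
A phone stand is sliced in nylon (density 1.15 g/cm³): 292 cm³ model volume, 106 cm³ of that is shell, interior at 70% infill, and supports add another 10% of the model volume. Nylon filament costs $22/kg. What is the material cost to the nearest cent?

$6.71

Interior volume = 292 − 106, so 186 cm³.
Infill deposited: 0.70 × 186 → 130.2 cm³.
Support = 0.10 × 292 = 29.2 cm³.
Total extruded = 106 + 130.2 + 29.2, so 265.4 cm³.
Mass = 265.4 × 1.15 = 305.21 g.
Cost = 305.21 g / 1000 × $22/kg = $6.71.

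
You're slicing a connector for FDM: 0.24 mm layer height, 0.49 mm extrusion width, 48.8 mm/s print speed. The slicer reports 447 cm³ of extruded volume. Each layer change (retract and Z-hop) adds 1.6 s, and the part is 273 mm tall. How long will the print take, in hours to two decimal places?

Extrusion cross-section: 0.24 × 0.49 → 0.1176 mm².
Toolpath length = 447 cm³ / 0.1176 mm² = 447000 / 0.1176 = 3801020.4 mm.
Print-move time = 3801020.4 / 48.8, so 77889.8 s.
Number of layers: 273 / 0.24 → 1138 (rounded up).
Layer-change overhead: 1138 × 1.6 → 1820.8 s.
Total = 77889.8 + 1820.8 = 79710.6 s = 22.14 hours.

22.14 hours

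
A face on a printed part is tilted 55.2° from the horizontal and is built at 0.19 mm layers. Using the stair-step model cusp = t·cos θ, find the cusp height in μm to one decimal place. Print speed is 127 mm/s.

108.4 μm

cos(55.2°) = 0.5707, so cusp = 0.19 × 0.5707 = 0.108433 mm → 108.4 μm.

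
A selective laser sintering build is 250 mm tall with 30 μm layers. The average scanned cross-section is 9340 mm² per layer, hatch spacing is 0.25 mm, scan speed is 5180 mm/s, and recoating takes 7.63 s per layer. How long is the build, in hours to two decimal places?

34.36 hours

Number of layers: 250 / 0.03 → 8334 (rounded up).
Per-layer scan distance = 9340 / 0.25, so 37360 mm.
Laser time per layer = 37360 / 5180, so 7.2124 s.
Layer cycle: 7.2124 + 7.63 → 14.8424 s.
Total: 8334 × 14.8424 s = 123696.5616 s → 34.36 hours.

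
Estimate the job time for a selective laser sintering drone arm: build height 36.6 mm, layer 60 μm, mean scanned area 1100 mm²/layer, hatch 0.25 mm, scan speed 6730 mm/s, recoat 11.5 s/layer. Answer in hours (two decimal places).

2.06 hours

Layers = ⌈36.6/0.06⌉ = 610.
Per-layer scan distance: 1100 / 0.25 → 4400 mm.
Laser time per layer = 4400 / 6730, so 0.6538 s.
Time per layer = 0.6538 + 11.5, so 12.1538 s.
610 layers × 12.1538 s/layer = 7413.818 s, i.e. 2.06 hours.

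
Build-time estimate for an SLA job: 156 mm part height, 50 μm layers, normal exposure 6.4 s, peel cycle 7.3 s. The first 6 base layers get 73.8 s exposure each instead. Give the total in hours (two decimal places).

Layer count = ceil(156 / 0.05) = 3120.
Burn-in layers = 6 × (73.8 + 7.3) = 486.6 s.
Remaining layers = 3114 × (6.4 + 7.3), so 42661.8 s.
Total = 486.6 + 42661.8 = 43148.4 s = 11.99 hours.

11.99 hours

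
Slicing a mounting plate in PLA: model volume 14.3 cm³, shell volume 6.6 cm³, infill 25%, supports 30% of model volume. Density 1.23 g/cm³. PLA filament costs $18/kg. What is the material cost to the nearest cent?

$0.28

Interior volume: 14.3 − 6.6 → 7.7 cm³.
Infill deposited = 0.25 × 7.7 = 1.925 cm³.
Support = 0.30 × 14.3 = 4.29 cm³.
Total extruded: 6.6 + 1.925 + 4.29 → 12.815 cm³.
Mass: 12.815 × 1.23 → 15.76245 g.
At $18/kg: 15.76245/1000 × 18 = $0.28.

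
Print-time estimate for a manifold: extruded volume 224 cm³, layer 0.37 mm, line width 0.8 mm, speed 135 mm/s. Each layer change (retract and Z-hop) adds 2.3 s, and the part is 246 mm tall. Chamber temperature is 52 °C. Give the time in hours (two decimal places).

1.98 hours

Line area = 0.37 × 0.8 = 0.296 mm².
Total extruded path = 224000/0.296 = 756756.8 mm.
Time extruding = 756756.8 / 135 = 5605.6 s.
Layer count = ceil(246 / 0.37) = 665.
Non-print overhead = 665 × 2.3 = 1529.5 s.
Altogether 5605.6 + 1529.5 = 7135.1 s, i.e. 1.98 hours.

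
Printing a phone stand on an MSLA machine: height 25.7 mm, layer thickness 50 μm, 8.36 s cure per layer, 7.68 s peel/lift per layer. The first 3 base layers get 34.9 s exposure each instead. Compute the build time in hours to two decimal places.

Number of layers: 25.7 / 0.05 → 514 (rounded up).
Bottom layers = 3 × (34.9 + 7.68) = 127.74 s.
Normal layers = 511 × (8.36 + 7.68) = 8196.44 s.
Total = 127.74 + 8196.44 = 8324.18 s = 2.31 hours.

2.31 hours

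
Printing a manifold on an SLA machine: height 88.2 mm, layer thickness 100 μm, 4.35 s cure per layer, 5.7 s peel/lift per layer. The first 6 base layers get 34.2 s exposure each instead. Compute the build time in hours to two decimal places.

Layer count = ceil(88.2 / 0.1) = 882.
Base layers = 6 × (34.2 + 5.7) = 239.4 s.
Normal layers: 876 × (4.35 + 5.7) → 8803.8 s.
Total = 239.4 + 8803.8 = 9043.2 s = 2.51 hours.

2.51 hours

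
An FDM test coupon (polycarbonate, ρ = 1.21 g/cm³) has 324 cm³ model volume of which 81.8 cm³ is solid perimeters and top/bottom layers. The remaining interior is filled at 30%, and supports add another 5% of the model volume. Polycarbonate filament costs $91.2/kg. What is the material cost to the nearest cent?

$18.83

Interior volume = 324 − 81.8, so 242.2 cm³.
Infill volume = 0.30 × 242.2 = 72.66 cm³.
Support = 0.05 × 324 = 16.2 cm³.
Deposited volume: 81.8 + 72.66 + 16.2 → 170.66 cm³.
Mass: 170.66 × 1.21 → 206.4986 g.
Cost = 206.4986 g / 1000 × $91.2/kg = $18.83.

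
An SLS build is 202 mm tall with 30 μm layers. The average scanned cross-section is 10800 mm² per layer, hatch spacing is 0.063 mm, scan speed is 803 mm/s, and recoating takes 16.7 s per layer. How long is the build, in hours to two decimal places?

Layer count = ceil(202 / 0.03) = 6734.
Hatch length per layer = 10800 / 0.063 = 171428.6 mm.
Per-layer scan time = 171428.6 / 803, so 213.4852 s.
Layer cycle = 213.4852 + 16.7 = 230.1852 s.
6734 layers × 230.1852 s/layer = 1550067.1368 s, i.e. 430.57 hours.

430.57 hours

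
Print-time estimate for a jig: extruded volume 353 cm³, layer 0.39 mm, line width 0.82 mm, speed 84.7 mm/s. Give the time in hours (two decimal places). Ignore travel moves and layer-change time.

Line area: 0.39 × 0.82 → 0.3198 mm².
Toolpath length = 353 cm³ / 0.3198 mm² = 353000 / 0.3198 = 1103814.9 mm.
Time extruding = 1103814.9 / 84.7, so 13032.1 s.
In the requested units: 13032.1 s = 3.62 hours.

3.62 hours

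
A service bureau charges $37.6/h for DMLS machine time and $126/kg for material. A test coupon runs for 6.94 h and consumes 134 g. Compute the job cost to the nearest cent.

$277.83

Time charge: 37.6 × 6.94 → $260.944.
Material charge = 126 × 134/1000, so $16.884.
Job cost: 260.944 + 16.884 = 277.828 ≈ $277.83.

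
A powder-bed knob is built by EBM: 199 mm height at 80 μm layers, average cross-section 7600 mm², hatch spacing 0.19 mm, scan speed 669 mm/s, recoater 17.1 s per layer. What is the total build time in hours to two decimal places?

Layers = ⌈199/0.08⌉ = 2488.
Scan path per layer: 7600 / 0.19 → 40000 mm.
Per-layer scan time = 40000 / 669 = 59.7907 s.
Per-layer time: 59.7907 + 17.1 → 76.8907 s.
2488 layers × 76.8907 s/layer = 191304.0616 s, i.e. 53.14 hours.

53.14 hours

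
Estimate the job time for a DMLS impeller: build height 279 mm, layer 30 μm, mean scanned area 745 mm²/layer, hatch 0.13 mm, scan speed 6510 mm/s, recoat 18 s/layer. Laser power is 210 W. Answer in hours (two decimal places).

Layer count = ceil(279 / 0.03) = 9300.
Scan path per layer = 745 / 0.13 = 5730.8 mm.
Per-layer scan time: 5730.8 / 6510 → 0.8803 s.
Time per layer = 0.8803 + 18 = 18.8803 s.
Build time = 9300 × 18.8803 = 175586.79 s = 48.77 hours.

48.77 hours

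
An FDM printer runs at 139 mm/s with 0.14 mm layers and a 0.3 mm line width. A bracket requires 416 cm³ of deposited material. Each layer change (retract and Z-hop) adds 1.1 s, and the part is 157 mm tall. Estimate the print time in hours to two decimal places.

20.14 hours

Extrusion cross-section = 0.14 × 0.3, so 0.042 mm².
Total extruded path = 416000/0.042 = 9904761.9 mm.
Print-move time: 9904761.9 / 139 → 71257.3 s.
Layers = ⌈157/0.14⌉ = 1122.
Non-print overhead: 1122 × 1.1 → 1234.2 s.
Altogether 71257.3 + 1234.2 = 72491.5 s, i.e. 20.14 hours.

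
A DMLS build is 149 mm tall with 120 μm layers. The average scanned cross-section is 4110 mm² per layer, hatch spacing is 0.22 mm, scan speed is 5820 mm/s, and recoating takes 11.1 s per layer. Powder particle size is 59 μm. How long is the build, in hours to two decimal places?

4.94 hours

Number of layers: 149 / 0.12 → 1242 (rounded up).
Per-layer scan distance = 4110 / 0.22, so 18681.8 mm.
Scan time per layer = 18681.8 / 5820 = 3.2099 s.
Time per layer = 3.2099 + 11.1 = 14.3099 s.
1242 layers × 14.3099 s/layer = 17772.8958 s, i.e. 4.94 hours.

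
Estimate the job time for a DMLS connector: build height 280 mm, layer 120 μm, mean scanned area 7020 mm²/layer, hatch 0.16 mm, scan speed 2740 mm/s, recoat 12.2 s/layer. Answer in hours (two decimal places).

Layer count = ceil(280 / 0.12) = 2334.
Scan path per layer = 7020 / 0.16, so 43875 mm.
Scan time per layer: 43875 / 2740 → 16.0128 s.
Time per layer = 16.0128 + 12.2, so 28.2128 s.
Build time = 2334 × 28.2128 = 65848.6752 s = 18.29 hours.

18.29 hours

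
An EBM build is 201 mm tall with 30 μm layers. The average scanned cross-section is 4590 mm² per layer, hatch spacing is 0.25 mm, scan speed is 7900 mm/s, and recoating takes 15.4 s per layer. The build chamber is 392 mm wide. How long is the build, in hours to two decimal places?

Layers = ⌈201/0.03⌉ = 6700.
Per-layer scan distance: 4590 / 0.25 → 18360 mm.
Beam time per layer: 18360 / 7900 → 2.3241 s.
Layer cycle = 2.3241 + 15.4, so 17.7241 s.
Build time = 6700 × 17.7241 = 118751.47 s = 32.99 hours.

32.99 hours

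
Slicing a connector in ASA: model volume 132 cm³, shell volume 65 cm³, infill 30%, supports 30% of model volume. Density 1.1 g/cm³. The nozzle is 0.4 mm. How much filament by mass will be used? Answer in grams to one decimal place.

Infill region = 132 − 65, so 67 cm³.
Infill deposited = 0.30 × 67, so 20.1 cm³.
Support = 0.30 × 132 = 39.6 cm³.
Deposited volume: 65 + 20.1 + 39.6 → 124.7 cm³.
Mass: 124.7 × 1.1 → 137.17 g.

137.2 g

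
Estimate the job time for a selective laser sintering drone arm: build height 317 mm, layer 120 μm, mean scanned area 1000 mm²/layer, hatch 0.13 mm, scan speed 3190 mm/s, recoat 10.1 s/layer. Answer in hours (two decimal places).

9.18 hours

Layer count = ceil(317 / 0.12) = 2642.
Scan path per layer = 1000 / 0.13 = 7692.3 mm.
Scan time per layer = 7692.3 / 3190 = 2.4114 s.
Time per layer = 2.4114 + 10.1 = 12.5114 s.
Total: 2642 × 12.5114 s = 33055.1188 s → 9.18 hours.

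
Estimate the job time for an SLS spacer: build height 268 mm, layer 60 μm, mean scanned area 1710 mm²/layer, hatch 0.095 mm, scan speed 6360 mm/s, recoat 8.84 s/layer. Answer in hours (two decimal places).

14.48 hours

Number of layers: 268 / 0.06 → 4467 (rounded up).
Per-layer scan distance: 1710 / 0.095 → 18000 mm.
Per-layer scan time = 18000 / 6360 = 2.8302 s.
Layer cycle: 2.8302 + 8.84 → 11.6702 s.
Total: 4467 × 11.6702 s = 52130.7834 s → 14.48 hours.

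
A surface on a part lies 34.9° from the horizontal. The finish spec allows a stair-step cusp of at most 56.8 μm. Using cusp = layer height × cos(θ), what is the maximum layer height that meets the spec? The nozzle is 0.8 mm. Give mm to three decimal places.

Layer height = cusp / cos(34.9°) = 0.0568 / 0.8202 = 0.069 mm.

0.069 mm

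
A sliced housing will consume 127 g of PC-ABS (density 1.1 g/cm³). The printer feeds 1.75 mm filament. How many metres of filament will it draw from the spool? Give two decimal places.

Volume = 127 g / 1.1 g·cm⁻³ = 115.4545 cm³ = 115454.5 mm³.
Filament cross-section = π × (1.75/2)² = 2.4053 mm².
L = V/A = 115454.5/2.4053 = 48000.04 mm → 48.00 m.

48.00 m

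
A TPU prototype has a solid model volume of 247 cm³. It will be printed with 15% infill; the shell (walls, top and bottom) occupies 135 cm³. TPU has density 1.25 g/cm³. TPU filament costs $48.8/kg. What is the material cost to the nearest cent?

$9.26

Interior volume: 247 − 135 → 112 cm³.
Infill deposited = 0.15 × 112, so 16.8 cm³.
Deposited volume = 135 + 16.8, so 151.8 cm³.
Mass = 151.8 × 1.25 = 189.75 g.
At $48.8/kg: 189.75/1000 × 48.8 = $9.26.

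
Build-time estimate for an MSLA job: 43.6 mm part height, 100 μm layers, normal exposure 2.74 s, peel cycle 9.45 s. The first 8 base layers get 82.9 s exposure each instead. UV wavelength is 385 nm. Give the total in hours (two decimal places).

1.65 hours

Layer count = ceil(43.6 / 0.1) = 436.
Bottom layers: 8 × (82.9 + 9.45) → 738.8 s.
Normal layers = 428 × (2.74 + 9.45), so 5217.32 s.
Total = 738.8 + 5217.32 = 5956.12 s = 1.65 hours.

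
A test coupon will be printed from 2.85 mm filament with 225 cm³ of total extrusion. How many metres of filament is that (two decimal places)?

35.27 m

A = π r² = π × 1.425² = 6.3794 mm².
L = 225000 mm³ / 6.3794 mm² = 35269.77 mm, i.e. 35.27 m.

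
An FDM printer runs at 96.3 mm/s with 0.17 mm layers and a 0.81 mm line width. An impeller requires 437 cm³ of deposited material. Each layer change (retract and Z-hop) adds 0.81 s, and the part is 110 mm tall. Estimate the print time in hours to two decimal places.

Extrusion cross-section: 0.17 × 0.81 → 0.1377 mm².
Path length: 437000 mm³ / 0.1377 mm² → 3173565.7 mm.
Extrusion time = 3173565.7 / 96.3, so 32955 s.
Layers = ⌈110/0.17⌉ = 648.
Z-hop total = 648 × 0.81, so 524.88 s.
Total = 32955 + 524.88 = 33479.88 s = 9.30 hours.

9.30 hours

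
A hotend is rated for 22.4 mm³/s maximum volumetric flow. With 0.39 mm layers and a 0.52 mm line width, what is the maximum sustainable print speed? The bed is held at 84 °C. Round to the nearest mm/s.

Bead cross-section = 0.39 × 0.52, so 0.2028 mm².
v_max = Q/A = 22.4/0.2028 = 110.45 mm/s → 110 mm/s.

110 mm/s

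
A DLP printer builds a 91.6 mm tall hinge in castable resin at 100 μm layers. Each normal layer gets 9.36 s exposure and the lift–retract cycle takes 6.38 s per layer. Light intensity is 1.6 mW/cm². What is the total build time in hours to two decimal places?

Layers = ⌈91.6/0.1⌉ = 916.
Cycle time = 9.36 + 6.38, so 15.74 s.
Build time: 916 × 15.74 s = 14417.84 s, i.e. 4.00 hours.

4.00 hours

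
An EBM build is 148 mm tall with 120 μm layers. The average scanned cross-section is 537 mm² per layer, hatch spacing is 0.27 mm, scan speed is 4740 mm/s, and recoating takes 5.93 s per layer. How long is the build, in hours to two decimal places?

Layer count = ceil(148 / 0.12) = 1234.
Scan path per layer: 537 / 0.27 → 1988.9 mm.
Scan time per layer = 1988.9 / 4740 = 0.4196 s.
Time per layer = 0.4196 + 5.93 = 6.3496 s.
1234 layers × 6.3496 s/layer = 7835.4064 s, i.e. 2.18 hours.

2.18 hours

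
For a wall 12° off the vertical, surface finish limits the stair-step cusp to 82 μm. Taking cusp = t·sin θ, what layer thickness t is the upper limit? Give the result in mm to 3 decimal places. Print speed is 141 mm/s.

Layer height = cusp / sin(12°) = 0.082 / 0.2079 = 0.394 mm.

0.394 mm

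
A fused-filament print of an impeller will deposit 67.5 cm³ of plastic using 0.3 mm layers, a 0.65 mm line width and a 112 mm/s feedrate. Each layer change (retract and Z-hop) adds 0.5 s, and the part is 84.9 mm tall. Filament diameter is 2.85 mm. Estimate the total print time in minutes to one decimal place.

53.9 minutes

Extrusion cross-section: 0.3 × 0.65 → 0.195 mm².
Toolpath length = 67.5 cm³ / 0.195 mm² = 67500 / 0.195 = 346153.8 mm.
Print-move time = 346153.8 / 112, so 3090.7 s.
Layer count = ceil(84.9 / 0.3) = 283.
Z-hop total = 283 × 0.5, so 141.5 s.
Altogether 3090.7 + 141.5 = 3232.2 s, i.e. 53.9 minutes.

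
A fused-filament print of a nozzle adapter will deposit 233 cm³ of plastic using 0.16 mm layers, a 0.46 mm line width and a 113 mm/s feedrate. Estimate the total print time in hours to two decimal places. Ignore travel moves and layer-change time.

Extrusion cross-section = 0.16 × 0.46, so 0.0736 mm².
Total extruded path = 233000/0.0736 = 3165760.9 mm.
Time extruding = 3165760.9 / 113 = 28015.6 s.
28015.6 s = 7.78 hours.

7.78 hours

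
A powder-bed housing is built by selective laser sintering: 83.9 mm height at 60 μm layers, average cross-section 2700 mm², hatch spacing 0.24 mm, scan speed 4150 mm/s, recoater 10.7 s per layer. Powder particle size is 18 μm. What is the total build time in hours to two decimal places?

Layers = ⌈83.9/0.06⌉ = 1399.
Per-layer scan distance = 2700 / 0.24, so 11250 mm.
Laser time per layer = 11250 / 4150, so 2.7108 s.
Per-layer time = 2.7108 + 10.7 = 13.4108 s.
Build time = 1399 × 13.4108 = 18761.7092 s = 5.21 hours.

5.21 hours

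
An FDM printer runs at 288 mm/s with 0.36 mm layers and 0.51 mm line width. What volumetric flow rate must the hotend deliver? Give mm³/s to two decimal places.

52.88

Extrusion cross-section = 0.36 × 0.51 = 0.1836 mm².
Q = v·A = 288 × 0.1836 = 52.88 mm³/s.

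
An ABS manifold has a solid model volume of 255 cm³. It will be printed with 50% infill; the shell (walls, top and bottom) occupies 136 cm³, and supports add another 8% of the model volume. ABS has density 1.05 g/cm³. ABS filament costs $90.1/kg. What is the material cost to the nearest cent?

Infill region = 255 − 136 = 119 cm³.
Deposited infill = 0.50 × 119, so 59.5 cm³.
Support: 0.08 × 255 → 20.4 cm³.
Deposited volume = 136 + 59.5 + 20.4, so 215.9 cm³.
Mass = 215.9 × 1.05, so 226.695 g.
Cost = 226.695 g / 1000 × $90.1/kg = $20.43.

$20.43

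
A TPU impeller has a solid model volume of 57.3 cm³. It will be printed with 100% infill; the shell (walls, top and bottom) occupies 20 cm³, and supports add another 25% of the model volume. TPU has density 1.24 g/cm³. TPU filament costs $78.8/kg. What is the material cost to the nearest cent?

$7.00

Infill region = 57.3 − 20 = 37.3 cm³.
Infill volume = 1.00 × 37.3 = 37.3 cm³.
Support = 0.25 × 57.3, so 14.325 cm³.
Deposited volume = 20 + 37.3 + 14.325, so 71.625 cm³.
Mass = 71.625 × 1.24, so 88.815 g.
Cost = 88.815 g / 1000 × $78.8/kg = $7.00.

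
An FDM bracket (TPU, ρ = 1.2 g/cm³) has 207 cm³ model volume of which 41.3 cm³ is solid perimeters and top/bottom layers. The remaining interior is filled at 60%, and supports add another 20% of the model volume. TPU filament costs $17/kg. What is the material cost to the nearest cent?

Volume inside the shell = 207 − 41.3 = 165.7 cm³.
Infill deposited = 0.60 × 165.7, so 99.42 cm³.
Support = 0.20 × 207, so 41.4 cm³.
Deposited volume: 41.3 + 99.42 + 41.4 → 182.12 cm³.
Mass: 182.12 × 1.2 → 218.544 g.
Cost = 218.544 g / 1000 × $17/kg = $3.72.

$3.72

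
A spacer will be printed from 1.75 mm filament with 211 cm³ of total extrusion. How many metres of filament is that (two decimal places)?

Filament cross-section = π × (1.75/2)² = 2.4053 mm².
Length = 211 cm³ / 2.4053 mm² = 211000 / 2.4053 = 87722.95 mm = 87.72 m.

87.72 m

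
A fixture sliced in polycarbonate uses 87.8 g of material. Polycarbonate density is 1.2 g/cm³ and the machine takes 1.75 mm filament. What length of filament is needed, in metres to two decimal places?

Volume = 87.8 g / 1.2 g·cm⁻³ = 73.1667 cm³ = 73166.7 mm³.
A = π r² = π × 0.875² = 2.4053 mm².
Length = 73166.7 / 2.4053 = 30418.95 mm = 30.42 m.

30.42 m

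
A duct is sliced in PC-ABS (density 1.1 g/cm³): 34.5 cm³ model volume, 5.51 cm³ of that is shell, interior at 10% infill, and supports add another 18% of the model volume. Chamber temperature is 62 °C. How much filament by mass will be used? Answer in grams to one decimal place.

Infill region: 34.5 − 5.51 → 28.99 cm³.
Infill deposited: 0.10 × 28.99 → 2.899 cm³.
Support: 0.18 × 34.5 → 6.21 cm³.
Total printed volume = 5.51 + 2.899 + 6.21 = 14.619 cm³.
Mass = 14.619 × 1.1, so 16.0809 g.

16.1 g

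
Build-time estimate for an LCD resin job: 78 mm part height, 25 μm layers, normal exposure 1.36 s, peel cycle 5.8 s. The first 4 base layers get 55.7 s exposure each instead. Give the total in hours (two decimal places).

Number of layers: 78 / 0.025 → 3120 (rounded up).
Burn-in layers = 4 × (55.7 + 5.8) = 246 s.
Regular layers = 3116 × (1.36 + 5.8), so 22310.56 s.
Total = 246 + 22310.56 = 22556.56 s = 6.27 hours.

6.27 hours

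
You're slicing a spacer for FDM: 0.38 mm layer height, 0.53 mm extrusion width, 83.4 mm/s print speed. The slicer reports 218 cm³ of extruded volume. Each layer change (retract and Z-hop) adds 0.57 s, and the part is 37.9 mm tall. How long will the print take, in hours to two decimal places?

Bead cross-section: 0.38 × 0.53 → 0.2014 mm².
Path length: 218000 mm³ / 0.2014 mm² → 1082423 mm.
Extrusion time: 1082423 / 83.4 → 12978.7 s.
Layer count = ceil(37.9 / 0.38) = 100.
Layer-change overhead = 100 × 0.57, so 57 s.
Altogether 12978.7 + 57 = 13035.7 s, i.e. 3.62 hours.

3.62 hours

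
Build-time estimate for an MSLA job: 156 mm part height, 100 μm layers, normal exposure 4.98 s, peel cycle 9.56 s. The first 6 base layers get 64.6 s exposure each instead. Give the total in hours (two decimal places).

Layers = ⌈156/0.1⌉ = 1560.
Base layers = 6 × (64.6 + 9.56), so 444.96 s.
Regular layers: 1554 × (4.98 + 9.56) → 22595.16 s.
Total = 444.96 + 22595.16 = 23040.12 s = 6.40 hours.

6.40 hours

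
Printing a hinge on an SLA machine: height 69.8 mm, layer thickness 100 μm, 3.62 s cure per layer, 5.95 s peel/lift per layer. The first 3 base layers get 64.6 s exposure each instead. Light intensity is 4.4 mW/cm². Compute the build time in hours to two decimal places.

1.91 hours

Number of layers: 69.8 / 0.1 → 698 (rounded up).
Burn-in layers = 3 × (64.6 + 5.95), so 211.65 s.
Normal layers = 695 × (3.62 + 5.95), so 6651.15 s.
Total = 211.65 + 6651.15 = 6862.8 s = 1.91 hours.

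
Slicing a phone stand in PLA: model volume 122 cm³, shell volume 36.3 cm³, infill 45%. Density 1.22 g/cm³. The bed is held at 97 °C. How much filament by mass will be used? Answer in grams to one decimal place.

91.3 g

Infill region = 122 − 36.3, so 85.7 cm³.
Infill deposited: 0.45 × 85.7 → 38.565 cm³.
Deposited volume = 36.3 + 38.565, so 74.865 cm³.
Mass = 74.865 × 1.22, so 91.3353 g.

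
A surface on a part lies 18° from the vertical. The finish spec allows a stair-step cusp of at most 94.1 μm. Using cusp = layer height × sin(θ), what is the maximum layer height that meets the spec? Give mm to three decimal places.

0.305 mm

Layer height = cusp / sin(18°) = 0.0941 / 0.3090 = 0.305 mm.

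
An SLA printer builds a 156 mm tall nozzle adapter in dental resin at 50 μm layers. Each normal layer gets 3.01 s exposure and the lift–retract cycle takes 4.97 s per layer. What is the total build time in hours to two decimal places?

Layers = ⌈156/0.05⌉ = 3120.
Per-layer time = 3.01 + 4.97 = 7.98 s.
Total = 3120 × 7.98 = 24897.6 s = 6.92 hours.

6.92 hours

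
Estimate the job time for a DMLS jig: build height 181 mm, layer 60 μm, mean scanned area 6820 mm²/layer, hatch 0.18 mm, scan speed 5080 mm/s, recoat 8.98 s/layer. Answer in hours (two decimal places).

13.78 hours

Number of layers: 181 / 0.06 → 3017 (rounded up).
Scan path per layer = 6820 / 0.18 = 37888.9 mm.
Scan time per layer = 37888.9 / 5080 = 7.4584 s.
Time per layer = 7.4584 + 8.98, so 16.4384 s.
Total: 3017 × 16.4384 s = 49594.6528 s → 13.78 hours.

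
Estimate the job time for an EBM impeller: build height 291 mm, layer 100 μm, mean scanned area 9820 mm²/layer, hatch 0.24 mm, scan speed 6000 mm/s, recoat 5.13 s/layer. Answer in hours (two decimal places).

9.66 hours

Layers = ⌈291/0.1⌉ = 2910.
Hatch length per layer = 9820 / 0.24, so 40916.7 mm.
Scan time per layer = 40916.7 / 6000, so 6.8195 s.
Per-layer time = 6.8195 + 5.13 = 11.9495 s.
Total: 2910 × 11.9495 s = 34773.045 s → 9.66 hours.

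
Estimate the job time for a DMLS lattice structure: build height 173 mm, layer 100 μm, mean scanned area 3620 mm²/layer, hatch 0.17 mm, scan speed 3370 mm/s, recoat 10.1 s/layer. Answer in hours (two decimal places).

Layers = ⌈173/0.1⌉ = 1730.
Scan path per layer = 3620 / 0.17 = 21294.1 mm.
Scan time per layer: 21294.1 / 3370 → 6.3187 s.
Time per layer: 6.3187 + 10.1 → 16.4187 s.
Build time = 1730 × 16.4187 = 28404.351 s = 7.89 hours.

7.89 hours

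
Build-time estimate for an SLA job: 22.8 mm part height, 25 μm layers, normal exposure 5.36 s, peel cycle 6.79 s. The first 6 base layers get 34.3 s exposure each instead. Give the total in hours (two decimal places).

Layer count = ceil(22.8 / 0.025) = 912.
Bottom layers: 6 × (34.3 + 6.79) → 246.54 s.
Regular layers: 906 × (5.36 + 6.79) → 11007.9 s.
Total = 246.54 + 11007.9 = 11254.44 s = 3.13 hours.

3.13 hours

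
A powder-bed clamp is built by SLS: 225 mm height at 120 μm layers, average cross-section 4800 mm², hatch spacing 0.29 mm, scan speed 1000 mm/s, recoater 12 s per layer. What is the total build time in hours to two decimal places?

Number of layers: 225 / 0.12 → 1875 (rounded up).
Scan path per layer = 4800 / 0.29 = 16551.7 mm.
Per-layer scan time = 16551.7 / 1000, so 16.5517 s.
Per-layer time: 16.5517 + 12 → 28.5517 s.
Total: 1875 × 28.5517 s = 53534.4375 s → 14.87 hours.

14.87 hours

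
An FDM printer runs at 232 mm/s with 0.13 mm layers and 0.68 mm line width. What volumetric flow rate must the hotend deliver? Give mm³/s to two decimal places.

A: 0.13 × 0.68 → 0.0884 mm².
Volumetric flow = 232 × 0.0884 = 20.51 mm³/s.

20.51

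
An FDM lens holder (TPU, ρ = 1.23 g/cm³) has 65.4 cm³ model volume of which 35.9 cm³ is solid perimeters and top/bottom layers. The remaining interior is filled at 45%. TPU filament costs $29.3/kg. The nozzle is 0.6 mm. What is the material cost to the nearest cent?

Volume inside the shell: 65.4 − 35.9 → 29.5 cm³.
Infill volume = 0.45 × 29.5, so 13.275 cm³.
Deposited volume: 35.9 + 13.275 → 49.175 cm³.
Mass = 49.175 × 1.23 = 60.48525 g.
At $29.3/kg: 60.48525/1000 × 29.3 = $1.77.

$1.77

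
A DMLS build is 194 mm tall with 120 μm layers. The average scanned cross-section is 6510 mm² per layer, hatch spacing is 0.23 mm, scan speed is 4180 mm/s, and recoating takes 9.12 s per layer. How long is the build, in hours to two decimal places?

7.14 hours

Layer count = ceil(194 / 0.12) = 1617.
Scan path per layer: 6510 / 0.23 → 28304.3 mm.
Per-layer scan time = 28304.3 / 4180, so 6.7714 s.
Time per layer: 6.7714 + 9.12 → 15.8914 s.
Total: 1617 × 15.8914 s = 25696.3938 s → 7.14 hours.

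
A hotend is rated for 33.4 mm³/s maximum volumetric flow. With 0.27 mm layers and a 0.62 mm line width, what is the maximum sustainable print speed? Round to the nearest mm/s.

Extrusion cross-section = 0.27 × 0.62, so 0.1674 mm².
v_max = Q/A = 33.4/0.1674 = 199.52 mm/s → 200 mm/s.

200 mm/s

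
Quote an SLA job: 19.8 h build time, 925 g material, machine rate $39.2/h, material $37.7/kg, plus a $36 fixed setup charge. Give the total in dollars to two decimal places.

$847.03

Machine-time cost = 39.2 × 19.8, so $776.16.
Feedstock cost: 37.7 × 925/1000 → $34.8725.
Total = 776.16 + 34.8725 + 36 = 847.0325 ≈ $847.03.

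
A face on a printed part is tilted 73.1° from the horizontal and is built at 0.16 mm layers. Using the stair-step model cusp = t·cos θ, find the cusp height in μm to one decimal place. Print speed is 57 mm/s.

h_c = t·cos θ = 0.16 × 0.2907 = 0.046512 mm (46.5 μm).

46.5 μm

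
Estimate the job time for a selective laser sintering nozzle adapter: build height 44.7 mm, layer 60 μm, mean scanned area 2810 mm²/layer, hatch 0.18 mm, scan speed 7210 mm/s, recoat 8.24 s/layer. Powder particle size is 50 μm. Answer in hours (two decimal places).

Layer count = ceil(44.7 / 0.06) = 745.
Scan path per layer = 2810 / 0.18 = 15611.1 mm.
Laser time per layer = 15611.1 / 7210, so 2.1652 s.
Layer cycle = 2.1652 + 8.24, so 10.4052 s.
Total: 745 × 10.4052 s = 7751.874 s → 2.15 hours.

2.15 hours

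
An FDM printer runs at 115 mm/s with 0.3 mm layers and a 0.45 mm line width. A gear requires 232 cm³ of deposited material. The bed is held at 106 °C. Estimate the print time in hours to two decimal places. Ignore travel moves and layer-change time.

Line area = 0.3 × 0.45 = 0.135 mm².
Total extruded path = 232000/0.135 = 1718518.5 mm.
Extrusion time = 1718518.5 / 115 = 14943.6 s.
Converting: 14943.6 s = 4.15 hours.

4.15 hours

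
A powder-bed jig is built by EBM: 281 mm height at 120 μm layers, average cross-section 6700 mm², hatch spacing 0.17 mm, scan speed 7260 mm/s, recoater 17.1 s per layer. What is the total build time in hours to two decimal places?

14.66 hours

Layer count = ceil(281 / 0.12) = 2342.
Scan path per layer: 6700 / 0.17 → 39411.8 mm.
Scan time per layer: 39411.8 / 7260 → 5.4286 s.
Per-layer time = 5.4286 + 17.1 = 22.5286 s.
Total: 2342 × 22.5286 s = 52761.9812 s → 14.66 hours.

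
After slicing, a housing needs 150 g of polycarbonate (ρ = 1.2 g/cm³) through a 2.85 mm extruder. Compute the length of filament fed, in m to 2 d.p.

Extruded volume: 150/1.2 = 125 cm³ (125000 mm³).
Cross-section of 2.85 mm filament: π·(2.85/2)² = 6.3794 mm².
L = V/A = 125000/6.3794 = 19594.32 mm → 19.59 m.

19.59 m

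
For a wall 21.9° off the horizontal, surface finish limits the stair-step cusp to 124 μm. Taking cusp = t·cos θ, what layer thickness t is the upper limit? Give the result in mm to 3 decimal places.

0.134 mm

Layer height = cusp / cos(21.9°) = 0.124 / 0.9278 = 0.134 mm.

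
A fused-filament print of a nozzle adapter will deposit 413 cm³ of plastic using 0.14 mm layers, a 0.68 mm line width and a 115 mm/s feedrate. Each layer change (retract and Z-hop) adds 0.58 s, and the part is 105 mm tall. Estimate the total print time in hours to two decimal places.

10.60 hours

Bead cross-section = 0.14 × 0.68, so 0.0952 mm².
Toolpath length = 413 cm³ / 0.0952 mm² = 413000 / 0.0952 = 4338235.3 mm.
Time extruding = 4338235.3 / 115, so 37723.8 s.
Layer count = ceil(105 / 0.14) = 750.
Layer-change overhead = 750 × 0.58, so 435 s.
Altogether 37723.8 + 435 = 38158.8 s, i.e. 10.60 hours.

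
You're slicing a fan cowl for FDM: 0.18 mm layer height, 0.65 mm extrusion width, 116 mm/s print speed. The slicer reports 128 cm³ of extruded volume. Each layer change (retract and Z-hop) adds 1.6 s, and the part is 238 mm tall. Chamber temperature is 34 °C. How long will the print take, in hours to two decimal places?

3.21 hours

Extrusion cross-section = 0.18 × 0.65, so 0.117 mm².
Path length: 128000 mm³ / 0.117 mm² → 1094017.1 mm.
Time extruding: 1094017.1 / 116 → 9431.2 s.
Number of layers: 238 / 0.18 → 1323 (rounded up).
Layer-change overhead: 1323 × 1.6 → 2116.8 s.
Total = 9431.2 + 2116.8 = 11548 s = 3.21 hours.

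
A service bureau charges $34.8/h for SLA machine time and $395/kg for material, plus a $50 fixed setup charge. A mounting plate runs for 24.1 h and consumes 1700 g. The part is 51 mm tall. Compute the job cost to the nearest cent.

$1560.18

Machine-time cost: 34.8 × 24.1 → $838.68.
Feedstock cost = 395 × 1700/1000 = $671.50.
Adding setup: 838.68 + 671.50 + 50 → $1560.18.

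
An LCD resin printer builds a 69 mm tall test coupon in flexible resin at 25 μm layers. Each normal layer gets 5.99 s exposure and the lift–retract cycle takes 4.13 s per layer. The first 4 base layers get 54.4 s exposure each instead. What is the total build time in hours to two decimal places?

Layers = ⌈69/0.025⌉ = 2760.
Bottom layers: 4 × (54.4 + 4.13) → 234.12 s.
Remaining layers = 2756 × (5.99 + 4.13) = 27890.72 s.
Sum: 234.12 + 27890.72 = 28124.84 s → 7.81 hours.

7.81 hours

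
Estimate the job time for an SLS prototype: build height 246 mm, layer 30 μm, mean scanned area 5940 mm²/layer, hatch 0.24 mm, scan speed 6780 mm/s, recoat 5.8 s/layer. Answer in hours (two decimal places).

Layer count = ceil(246 / 0.03) = 8200.
Hatch length per layer: 5940 / 0.24 → 24750 mm.
Laser time per layer = 24750 / 6780 = 3.6504 s.
Layer cycle = 3.6504 + 5.8 = 9.4504 s.
8200 layers × 9.4504 s/layer = 77493.28 s, i.e. 21.53 hours.

21.53 hours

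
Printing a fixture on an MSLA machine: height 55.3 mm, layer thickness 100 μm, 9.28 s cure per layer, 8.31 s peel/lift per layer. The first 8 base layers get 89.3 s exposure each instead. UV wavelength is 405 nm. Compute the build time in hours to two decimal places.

Layer count = ceil(55.3 / 0.1) = 553.
Bottom layers: 8 × (89.3 + 8.31) → 780.88 s.
Regular layers = 545 × (9.28 + 8.31) = 9586.55 s.
Total = 780.88 + 9586.55 = 10367.43 s = 2.88 hours.

2.88 hours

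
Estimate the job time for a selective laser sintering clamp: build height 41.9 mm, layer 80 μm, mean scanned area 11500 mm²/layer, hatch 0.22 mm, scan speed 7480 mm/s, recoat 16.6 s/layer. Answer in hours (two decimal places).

Number of layers: 41.9 / 0.08 → 524 (rounded up).
Hatch length per layer = 11500 / 0.22, so 52272.7 mm.
Per-layer scan time: 52272.7 / 7480 → 6.9883 s.
Per-layer time = 6.9883 + 16.6 = 23.5883 s.
Build time = 524 × 23.5883 = 12360.2692 s = 3.43 hours.

3.43 hours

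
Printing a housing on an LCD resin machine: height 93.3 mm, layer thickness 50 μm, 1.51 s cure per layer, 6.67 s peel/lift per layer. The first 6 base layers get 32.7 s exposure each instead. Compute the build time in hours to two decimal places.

Number of layers: 93.3 / 0.05 → 1866 (rounded up).
Bottom layers = 6 × (32.7 + 6.67), so 236.22 s.
Normal layers = 1860 × (1.51 + 6.67) = 15214.8 s.
Sum: 236.22 + 15214.8 = 15451.02 s → 4.29 hours.

4.29 hours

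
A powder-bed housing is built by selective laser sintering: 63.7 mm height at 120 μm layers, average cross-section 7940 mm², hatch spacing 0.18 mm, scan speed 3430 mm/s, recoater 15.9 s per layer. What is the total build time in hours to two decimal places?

Number of layers: 63.7 / 0.12 → 531 (rounded up).
Per-layer scan distance = 7940 / 0.18, so 44111.1 mm.
Laser time per layer: 44111.1 / 3430 → 12.8604 s.
Layer cycle: 12.8604 + 15.9 → 28.7604 s.
531 layers × 28.7604 s/layer = 15271.7724 s, i.e. 4.24 hours.

4.24 hours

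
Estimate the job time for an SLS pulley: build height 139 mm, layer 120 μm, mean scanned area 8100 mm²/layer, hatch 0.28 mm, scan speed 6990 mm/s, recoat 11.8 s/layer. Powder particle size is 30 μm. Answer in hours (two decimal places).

Number of layers: 139 / 0.12 → 1159 (rounded up).
Scan path per layer: 8100 / 0.28 → 28928.6 mm.
Laser time per layer = 28928.6 / 6990, so 4.1386 s.
Time per layer = 4.1386 + 11.8 = 15.9386 s.
Total: 1159 × 15.9386 s = 18472.8374 s → 5.13 hours.

5.13 hours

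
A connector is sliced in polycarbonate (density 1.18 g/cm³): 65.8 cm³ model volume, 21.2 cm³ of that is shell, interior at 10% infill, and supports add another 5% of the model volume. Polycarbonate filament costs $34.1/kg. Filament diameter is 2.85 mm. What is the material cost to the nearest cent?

Interior volume = 65.8 − 21.2 = 44.6 cm³.
Infill deposited = 0.10 × 44.6 = 4.46 cm³.
Support = 0.05 × 65.8, so 3.29 cm³.
Total printed volume: 21.2 + 4.46 + 3.29 → 28.95 cm³.
Mass = 28.95 × 1.18, so 34.161 g.
At $34.1/kg: 34.161/1000 × 34.1 = $1.16.

$1.16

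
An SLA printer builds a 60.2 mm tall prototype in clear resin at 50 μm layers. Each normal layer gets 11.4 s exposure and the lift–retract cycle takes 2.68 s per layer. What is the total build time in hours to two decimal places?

Layer count = ceil(60.2 / 0.05) = 1204.
Per-layer time = 11.4 + 2.68 = 14.08 s.
Build time: 1204 × 14.08 s = 16952.32 s, i.e. 4.71 hours.

4.71 hours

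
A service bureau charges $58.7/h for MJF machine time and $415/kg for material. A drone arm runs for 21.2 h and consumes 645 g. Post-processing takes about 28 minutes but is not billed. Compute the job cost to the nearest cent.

$1512.12

Machine-time cost = 58.7 × 21.2, so $1244.44.
Material charge = 415 × 645/1000, so $267.675.
Total = 1244.44 + 267.675 = 1512.115 ≈ $1512.12.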